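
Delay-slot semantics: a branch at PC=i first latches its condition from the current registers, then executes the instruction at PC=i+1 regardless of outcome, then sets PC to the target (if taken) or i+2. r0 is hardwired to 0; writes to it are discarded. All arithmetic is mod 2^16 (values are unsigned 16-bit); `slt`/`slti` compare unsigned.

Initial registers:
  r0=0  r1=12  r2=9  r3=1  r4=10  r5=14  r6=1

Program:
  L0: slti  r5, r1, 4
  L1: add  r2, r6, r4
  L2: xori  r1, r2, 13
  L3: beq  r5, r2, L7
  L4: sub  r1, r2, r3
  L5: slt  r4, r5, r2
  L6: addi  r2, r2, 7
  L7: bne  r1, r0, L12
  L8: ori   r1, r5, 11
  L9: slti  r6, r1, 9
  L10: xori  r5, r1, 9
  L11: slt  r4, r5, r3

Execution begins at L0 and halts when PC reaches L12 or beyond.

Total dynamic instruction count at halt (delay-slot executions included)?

[0] slti  r5, r1, 4  →  {r0:0, r1:12, r2:9, r3:1, r4:10, r5:0, r6:1}
[1] add  r2, r6, r4  →  {r0:0, r1:12, r2:11, r3:1, r4:10, r5:0, r6:1}
[2] xori  r1, r2, 13  →  {r0:0, r1:6, r2:11, r3:1, r4:10, r5:0, r6:1}
[3] beq  r5, r2, L7  →  {r0:0, r1:6, r2:11, r3:1, r4:10, r5:0, r6:1}  ⟨branch fallthrough⟩
[4] sub  r1, r2, r3  →  {r0:0, r1:10, r2:11, r3:1, r4:10, r5:0, r6:1}
[5] slt  r4, r5, r2  →  {r0:0, r1:10, r2:11, r3:1, r4:1, r5:0, r6:1}
[6] addi  r2, r2, 7  →  {r0:0, r1:10, r2:18, r3:1, r4:1, r5:0, r6:1}
[7] bne  r1, r0, L12  →  {r0:0, r1:10, r2:18, r3:1, r4:1, r5:0, r6:1}  ⟨branch taken⟩
[8] ori   r1, r5, 11  →  {r0:0, r1:11, r2:18, r3:1, r4:1, r5:0, r6:1}

9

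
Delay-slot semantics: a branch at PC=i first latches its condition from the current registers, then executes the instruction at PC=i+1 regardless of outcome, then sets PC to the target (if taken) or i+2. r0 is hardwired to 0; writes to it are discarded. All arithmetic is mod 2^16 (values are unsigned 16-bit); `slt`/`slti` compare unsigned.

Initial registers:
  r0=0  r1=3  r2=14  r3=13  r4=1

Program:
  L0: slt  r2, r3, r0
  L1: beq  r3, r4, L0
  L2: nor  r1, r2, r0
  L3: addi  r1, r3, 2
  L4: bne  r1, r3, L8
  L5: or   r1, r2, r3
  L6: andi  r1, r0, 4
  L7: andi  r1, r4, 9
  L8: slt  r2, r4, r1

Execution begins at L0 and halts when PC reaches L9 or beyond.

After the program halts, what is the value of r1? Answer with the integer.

[0] slt  r2, r3, r0  →  {r0:0, r1:3, r2:0, r3:13, r4:1}
[1] beq  r3, r4, L0  →  {r0:0, r1:3, r2:0, r3:13, r4:1}  ⟨branch fallthrough⟩
[2] nor  r1, r2, r0  →  {r0:0, r1:65535, r2:0, r3:13, r4:1}
[3] addi  r1, r3, 2  →  {r0:0, r1:15, r2:0, r3:13, r4:1}
[4] bne  r1, r3, L8  →  {r0:0, r1:15, r2:0, r3:13, r4:1}  ⟨branch taken⟩
[5] or   r1, r2, r3  →  {r0:0, r1:13, r2:0, r3:13, r4:1}
[8] slt  r2, r4, r1  →  {r0:0, r1:13, r2:1, r3:13, r4:1}

13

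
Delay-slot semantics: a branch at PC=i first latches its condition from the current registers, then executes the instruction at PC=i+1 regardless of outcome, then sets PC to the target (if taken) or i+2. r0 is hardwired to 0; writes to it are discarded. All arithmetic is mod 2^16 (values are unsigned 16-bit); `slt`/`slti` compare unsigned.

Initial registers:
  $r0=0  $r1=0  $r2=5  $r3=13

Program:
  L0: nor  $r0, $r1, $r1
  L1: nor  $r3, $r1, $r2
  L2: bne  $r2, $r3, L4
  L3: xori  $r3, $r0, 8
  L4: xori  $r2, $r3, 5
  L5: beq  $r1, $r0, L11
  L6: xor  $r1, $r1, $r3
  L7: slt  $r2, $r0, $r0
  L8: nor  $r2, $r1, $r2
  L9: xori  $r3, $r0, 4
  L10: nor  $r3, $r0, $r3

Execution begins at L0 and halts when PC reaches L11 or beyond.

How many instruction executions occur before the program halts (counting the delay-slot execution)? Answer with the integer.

7

PC=0  nor  $r0, $r1, $r1     | $r0=0 $r1=0 $r2=5 $r3=13
PC=1  nor  $r3, $r1, $r2     | $r0=0 $r1=0 $r2=5 $r3=65530
PC=2  bne  $r2, $r3, L4      | $r0=0 $r1=0 $r2=5 $r3=65530  [TAKEN]
PC=3  xori  $r3, $r0, 8      | $r0=0 $r1=0 $r2=5 $r3=8
PC=4  xori  $r2, $r3, 5      | $r0=0 $r1=0 $r2=13 $r3=8
PC=5  beq  $r1, $r0, L11     | $r0=0 $r1=0 $r2=13 $r3=8  [TAKEN]
PC=6  xor  $r1, $r1, $r3     | $r0=0 $r1=8 $r2=13 $r3=8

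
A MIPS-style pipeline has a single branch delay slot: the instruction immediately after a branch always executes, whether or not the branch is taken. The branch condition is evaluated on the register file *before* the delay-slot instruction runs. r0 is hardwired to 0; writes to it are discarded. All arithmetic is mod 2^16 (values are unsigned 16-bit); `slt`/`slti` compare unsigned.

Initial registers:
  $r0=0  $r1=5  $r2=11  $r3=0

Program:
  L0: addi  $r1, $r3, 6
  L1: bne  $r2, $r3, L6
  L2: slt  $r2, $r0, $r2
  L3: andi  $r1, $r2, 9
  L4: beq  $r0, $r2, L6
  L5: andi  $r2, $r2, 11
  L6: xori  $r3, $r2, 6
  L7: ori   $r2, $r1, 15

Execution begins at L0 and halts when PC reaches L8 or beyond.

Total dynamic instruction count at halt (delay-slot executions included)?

5

#0 addi  $r1, $r3, 6 ; 0/6/11/0
#1 bne  $r2, $r3, L6 ; 0/6/11/0 ; →target
#2 slt  $r2, $r0, $r2 ; 0/6/1/0
#6 xori  $r3, $r2, 6 ; 0/6/1/7
#7 ori   $r2, $r1, 15 ; 0/6/15/7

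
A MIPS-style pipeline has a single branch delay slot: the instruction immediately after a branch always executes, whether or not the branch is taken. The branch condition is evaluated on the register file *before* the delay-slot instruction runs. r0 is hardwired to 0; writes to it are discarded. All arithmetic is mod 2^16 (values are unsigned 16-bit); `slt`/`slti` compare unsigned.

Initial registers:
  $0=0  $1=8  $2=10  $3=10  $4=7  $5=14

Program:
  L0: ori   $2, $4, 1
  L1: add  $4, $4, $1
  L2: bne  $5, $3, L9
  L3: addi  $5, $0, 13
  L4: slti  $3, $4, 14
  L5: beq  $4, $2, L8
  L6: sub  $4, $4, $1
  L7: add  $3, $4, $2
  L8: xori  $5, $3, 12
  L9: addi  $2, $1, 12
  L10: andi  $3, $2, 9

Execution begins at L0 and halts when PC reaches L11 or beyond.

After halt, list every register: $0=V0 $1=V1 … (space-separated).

$0=0 $1=8 $2=20 $3=0 $4=15 $5=13

#0 ori   $2, $4, 1 ; 0/8/7/10/7/14
#1 add  $4, $4, $1 ; 0/8/7/10/15/14
#2 bne  $5, $3, L9 ; 0/8/7/10/15/14 ; →target
#3 addi  $5, $0, 13 ; 0/8/7/10/15/13
#9 addi  $2, $1, 12 ; 0/8/20/10/15/13
#10 andi  $3, $2, 9 ; 0/8/20/0/15/13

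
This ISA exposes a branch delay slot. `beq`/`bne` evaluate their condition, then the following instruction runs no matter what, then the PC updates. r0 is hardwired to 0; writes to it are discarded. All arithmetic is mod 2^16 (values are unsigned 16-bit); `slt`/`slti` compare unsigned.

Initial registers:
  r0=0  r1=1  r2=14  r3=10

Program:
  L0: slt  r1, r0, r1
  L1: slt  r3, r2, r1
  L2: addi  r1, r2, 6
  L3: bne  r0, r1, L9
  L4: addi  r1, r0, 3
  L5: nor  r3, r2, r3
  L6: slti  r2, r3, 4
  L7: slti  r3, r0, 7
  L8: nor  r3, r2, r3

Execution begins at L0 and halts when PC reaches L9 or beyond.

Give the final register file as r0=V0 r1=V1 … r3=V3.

r0=0 r1=3 r2=14 r3=0

PC=0  slt  r1, r0, r1        | r0=0 r1=1 r2=14 r3=10
PC=1  slt  r3, r2, r1        | r0=0 r1=1 r2=14 r3=0
PC=2  addi  r1, r2, 6        | r0=0 r1=20 r2=14 r3=0
PC=3  bne  r0, r1, L9        | r0=0 r1=20 r2=14 r3=0  [TAKEN]
PC=4  addi  r1, r0, 3        | r0=0 r1=3 r2=14 r3=0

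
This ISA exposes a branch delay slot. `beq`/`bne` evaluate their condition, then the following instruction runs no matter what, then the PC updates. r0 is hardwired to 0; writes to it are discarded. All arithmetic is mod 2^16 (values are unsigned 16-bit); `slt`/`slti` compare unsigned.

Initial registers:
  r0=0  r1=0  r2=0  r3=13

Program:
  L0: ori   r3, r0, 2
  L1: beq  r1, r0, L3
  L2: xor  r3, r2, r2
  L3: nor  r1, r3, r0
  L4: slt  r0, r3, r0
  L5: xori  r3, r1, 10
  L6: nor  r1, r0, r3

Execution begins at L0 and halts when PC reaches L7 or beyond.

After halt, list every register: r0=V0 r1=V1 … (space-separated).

[0] ori   r3, r0, 2  →  {r0:0, r1:0, r2:0, r3:2}
[1] beq  r1, r0, L3  →  {r0:0, r1:0, r2:0, r3:2}  ⟨branch taken⟩
[2] xor  r3, r2, r2  →  {r0:0, r1:0, r2:0, r3:0}
[3] nor  r1, r3, r0  →  {r0:0, r1:65535, r2:0, r3:0}
[4] slt  r0, r3, r0  →  {r0:0, r1:65535, r2:0, r3:0}
[5] xori  r3, r1, 10  →  {r0:0, r1:65535, r2:0, r3:65525}
[6] nor  r1, r0, r3  →  {r0:0, r1:10, r2:0, r3:65525}

r0=0 r1=10 r2=0 r3=65525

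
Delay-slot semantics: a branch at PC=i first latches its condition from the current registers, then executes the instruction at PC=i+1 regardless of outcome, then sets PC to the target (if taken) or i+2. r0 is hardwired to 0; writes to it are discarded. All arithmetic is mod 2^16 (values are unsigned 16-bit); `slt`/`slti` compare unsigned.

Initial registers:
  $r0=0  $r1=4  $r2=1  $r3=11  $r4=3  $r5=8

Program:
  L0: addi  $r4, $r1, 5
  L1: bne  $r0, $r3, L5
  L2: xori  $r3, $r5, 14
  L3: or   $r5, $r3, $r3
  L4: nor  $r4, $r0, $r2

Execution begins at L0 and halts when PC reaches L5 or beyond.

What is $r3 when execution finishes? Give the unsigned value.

6

  step pc=0: addi  $r4, $r1, 5  regs=(0,4,1,11,9,8)
  step pc=1: bne  $r0, $r3, L5  cond=T  regs=(0,4,1,11,9,8)
  step pc=2: xori  $r3, $r5, 14  regs=(0,4,1,6,9,8)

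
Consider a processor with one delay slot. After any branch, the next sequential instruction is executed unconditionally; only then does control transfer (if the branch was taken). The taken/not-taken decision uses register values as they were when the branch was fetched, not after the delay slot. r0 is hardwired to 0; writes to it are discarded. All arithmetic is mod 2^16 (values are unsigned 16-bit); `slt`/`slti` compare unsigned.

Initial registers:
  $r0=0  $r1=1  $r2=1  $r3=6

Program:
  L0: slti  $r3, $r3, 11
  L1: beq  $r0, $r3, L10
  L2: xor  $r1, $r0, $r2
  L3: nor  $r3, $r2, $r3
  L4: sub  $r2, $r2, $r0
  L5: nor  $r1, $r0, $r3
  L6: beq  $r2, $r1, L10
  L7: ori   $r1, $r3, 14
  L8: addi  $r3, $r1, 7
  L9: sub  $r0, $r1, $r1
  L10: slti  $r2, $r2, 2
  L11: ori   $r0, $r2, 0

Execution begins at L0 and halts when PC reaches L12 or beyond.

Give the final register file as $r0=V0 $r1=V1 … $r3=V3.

$r0=0 $r1=65534 $r2=1 $r3=65534

#0 slti  $r3, $r3, 11 ; 0/1/1/1
#1 beq  $r0, $r3, L10 ; 0/1/1/1 ; →fallthru
#2 xor  $r1, $r0, $r2 ; 0/1/1/1
#3 nor  $r3, $r2, $r3 ; 0/1/1/65534
#4 sub  $r2, $r2, $r0 ; 0/1/1/65534
#5 nor  $r1, $r0, $r3 ; 0/1/1/65534
#6 beq  $r2, $r1, L10 ; 0/1/1/65534 ; →target
#7 ori   $r1, $r3, 14 ; 0/65534/1/65534
#10 slti  $r2, $r2, 2 ; 0/65534/1/65534
#11 ori   $r0, $r2, 0 ; 0/65534/1/65534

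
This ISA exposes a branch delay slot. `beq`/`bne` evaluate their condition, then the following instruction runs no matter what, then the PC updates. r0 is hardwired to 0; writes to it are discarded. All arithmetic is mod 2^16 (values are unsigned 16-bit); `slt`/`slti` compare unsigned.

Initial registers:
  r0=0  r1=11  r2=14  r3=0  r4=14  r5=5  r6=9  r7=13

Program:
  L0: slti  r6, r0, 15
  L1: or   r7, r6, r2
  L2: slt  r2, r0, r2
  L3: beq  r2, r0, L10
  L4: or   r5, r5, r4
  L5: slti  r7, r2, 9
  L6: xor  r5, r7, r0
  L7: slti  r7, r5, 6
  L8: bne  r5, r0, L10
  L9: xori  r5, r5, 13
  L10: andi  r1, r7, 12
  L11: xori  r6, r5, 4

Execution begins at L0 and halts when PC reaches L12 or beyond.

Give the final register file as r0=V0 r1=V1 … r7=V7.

PC=0  slti  r6, r0, 15       | r0=0 r1=11 r2=14 r3=0 r4=14 r5=5 r6=1 r7=13
PC=1  or   r7, r6, r2        | r0=0 r1=11 r2=14 r3=0 r4=14 r5=5 r6=1 r7=15
PC=2  slt  r2, r0, r2        | r0=0 r1=11 r2=1 r3=0 r4=14 r5=5 r6=1 r7=15
PC=3  beq  r2, r0, L10       | r0=0 r1=11 r2=1 r3=0 r4=14 r5=5 r6=1 r7=15  [not taken]
PC=4  or   r5, r5, r4        | r0=0 r1=11 r2=1 r3=0 r4=14 r5=15 r6=1 r7=15
PC=5  slti  r7, r2, 9        | r0=0 r1=11 r2=1 r3=0 r4=14 r5=15 r6=1 r7=1
PC=6  xor  r5, r7, r0        | r0=0 r1=11 r2=1 r3=0 r4=14 r5=1 r6=1 r7=1
PC=7  slti  r7, r5, 6        | r0=0 r1=11 r2=1 r3=0 r4=14 r5=1 r6=1 r7=1
PC=8  bne  r5, r0, L10       | r0=0 r1=11 r2=1 r3=0 r4=14 r5=1 r6=1 r7=1  [TAKEN]
PC=9  xori  r5, r5, 13       | r0=0 r1=11 r2=1 r3=0 r4=14 r5=12 r6=1 r7=1
PC=10 andi  r1, r7, 12       | r0=0 r1=0 r2=1 r3=0 r4=14 r5=12 r6=1 r7=1
PC=11 xori  r6, r5, 4        | r0=0 r1=0 r2=1 r3=0 r4=14 r5=12 r6=8 r7=1

r0=0 r1=0 r2=1 r3=0 r4=14 r5=12 r6=8 r7=1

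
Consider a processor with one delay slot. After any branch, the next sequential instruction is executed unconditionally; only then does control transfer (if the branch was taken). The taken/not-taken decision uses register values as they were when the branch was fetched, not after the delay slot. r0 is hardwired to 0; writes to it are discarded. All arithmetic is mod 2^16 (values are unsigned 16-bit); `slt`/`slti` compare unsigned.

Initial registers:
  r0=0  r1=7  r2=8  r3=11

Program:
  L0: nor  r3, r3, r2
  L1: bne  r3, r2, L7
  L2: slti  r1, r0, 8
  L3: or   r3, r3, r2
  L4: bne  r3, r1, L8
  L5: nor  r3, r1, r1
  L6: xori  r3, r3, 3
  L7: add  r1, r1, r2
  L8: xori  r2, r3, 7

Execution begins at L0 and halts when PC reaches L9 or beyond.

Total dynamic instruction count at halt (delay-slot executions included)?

PC=0  nor  r3, r3, r2        | r0=0 r1=7 r2=8 r3=65524
PC=1  bne  r3, r2, L7        | r0=0 r1=7 r2=8 r3=65524  [TAKEN]
PC=2  slti  r1, r0, 8        | r0=0 r1=1 r2=8 r3=65524
PC=7  add  r1, r1, r2        | r0=0 r1=9 r2=8 r3=65524
PC=8  xori  r2, r3, 7        | r0=0 r1=9 r2=65523 r3=65524

5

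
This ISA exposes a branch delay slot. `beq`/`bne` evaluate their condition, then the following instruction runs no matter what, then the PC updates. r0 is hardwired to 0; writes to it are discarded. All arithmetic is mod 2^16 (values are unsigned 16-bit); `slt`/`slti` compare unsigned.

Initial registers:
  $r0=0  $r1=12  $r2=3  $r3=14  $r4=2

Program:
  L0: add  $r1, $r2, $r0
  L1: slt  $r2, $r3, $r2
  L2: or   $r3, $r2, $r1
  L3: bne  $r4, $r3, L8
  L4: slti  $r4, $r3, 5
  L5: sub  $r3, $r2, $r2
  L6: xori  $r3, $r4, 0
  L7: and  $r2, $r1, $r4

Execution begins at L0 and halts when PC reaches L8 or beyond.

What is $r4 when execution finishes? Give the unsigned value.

1

PC=0  add  $r1, $r2, $r0     | $r0=0 $r1=3 $r2=3 $r3=14 $r4=2
PC=1  slt  $r2, $r3, $r2     | $r0=0 $r1=3 $r2=0 $r3=14 $r4=2
PC=2  or   $r3, $r2, $r1     | $r0=0 $r1=3 $r2=0 $r3=3 $r4=2
PC=3  bne  $r4, $r3, L8      | $r0=0 $r1=3 $r2=0 $r3=3 $r4=2  [TAKEN]
PC=4  slti  $r4, $r3, 5      | $r0=0 $r1=3 $r2=0 $r3=3 $r4=1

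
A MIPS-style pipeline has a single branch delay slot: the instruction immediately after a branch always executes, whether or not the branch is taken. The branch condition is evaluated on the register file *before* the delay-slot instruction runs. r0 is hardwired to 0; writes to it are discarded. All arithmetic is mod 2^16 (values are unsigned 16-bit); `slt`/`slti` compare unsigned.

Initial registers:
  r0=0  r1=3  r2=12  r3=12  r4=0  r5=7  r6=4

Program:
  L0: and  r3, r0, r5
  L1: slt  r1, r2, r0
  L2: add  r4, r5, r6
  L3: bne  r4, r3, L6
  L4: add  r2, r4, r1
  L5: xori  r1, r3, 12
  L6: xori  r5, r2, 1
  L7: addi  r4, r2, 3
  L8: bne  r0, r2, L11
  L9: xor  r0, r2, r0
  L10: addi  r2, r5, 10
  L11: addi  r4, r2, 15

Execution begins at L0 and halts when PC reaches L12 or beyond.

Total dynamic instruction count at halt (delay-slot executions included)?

PC=0  and  r3, r0, r5        | r0=0 r1=3 r2=12 r3=0 r4=0 r5=7 r6=4
PC=1  slt  r1, r2, r0        | r0=0 r1=0 r2=12 r3=0 r4=0 r5=7 r6=4
PC=2  add  r4, r5, r6        | r0=0 r1=0 r2=12 r3=0 r4=11 r5=7 r6=4
PC=3  bne  r4, r3, L6        | r0=0 r1=0 r2=12 r3=0 r4=11 r5=7 r6=4  [TAKEN]
PC=4  add  r2, r4, r1        | r0=0 r1=0 r2=11 r3=0 r4=11 r5=7 r6=4
PC=6  xori  r5, r2, 1        | r0=0 r1=0 r2=11 r3=0 r4=11 r5=10 r6=4
PC=7  addi  r4, r2, 3        | r0=0 r1=0 r2=11 r3=0 r4=14 r5=10 r6=4
PC=8  bne  r0, r2, L11       | r0=0 r1=0 r2=11 r3=0 r4=14 r5=10 r6=4  [TAKEN]
PC=9  xor  r0, r2, r0        | r0=0 r1=0 r2=11 r3=0 r4=14 r5=10 r6=4
PC=11 addi  r4, r2, 15       | r0=0 r1=0 r2=11 r3=0 r4=26 r5=10 r6=4

10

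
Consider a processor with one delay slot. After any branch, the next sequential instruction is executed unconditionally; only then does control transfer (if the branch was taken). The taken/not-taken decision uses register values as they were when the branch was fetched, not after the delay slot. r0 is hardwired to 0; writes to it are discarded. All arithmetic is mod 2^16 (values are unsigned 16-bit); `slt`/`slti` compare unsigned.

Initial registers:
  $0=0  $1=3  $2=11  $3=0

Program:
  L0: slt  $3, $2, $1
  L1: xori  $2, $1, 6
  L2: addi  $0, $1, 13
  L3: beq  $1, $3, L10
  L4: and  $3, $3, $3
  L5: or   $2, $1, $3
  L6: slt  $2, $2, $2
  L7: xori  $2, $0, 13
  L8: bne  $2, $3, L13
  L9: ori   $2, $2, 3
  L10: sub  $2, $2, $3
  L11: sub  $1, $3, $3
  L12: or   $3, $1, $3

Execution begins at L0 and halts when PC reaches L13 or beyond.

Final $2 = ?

15

  step pc=0: slt  $3, $2, $1  regs=(0,3,11,0)
  step pc=1: xori  $2, $1, 6  regs=(0,3,5,0)
  step pc=2: addi  $0, $1, 13  regs=(0,3,5,0)
  step pc=3: beq  $1, $3, L10  cond=F  regs=(0,3,5,0)
  step pc=4: and  $3, $3, $3  regs=(0,3,5,0)
  step pc=5: or   $2, $1, $3  regs=(0,3,3,0)
  step pc=6: slt  $2, $2, $2  regs=(0,3,0,0)
  step pc=7: xori  $2, $0, 13  regs=(0,3,13,0)
  step pc=8: bne  $2, $3, L13  cond=T  regs=(0,3,13,0)
  step pc=9: ori   $2, $2, 3  regs=(0,3,15,0)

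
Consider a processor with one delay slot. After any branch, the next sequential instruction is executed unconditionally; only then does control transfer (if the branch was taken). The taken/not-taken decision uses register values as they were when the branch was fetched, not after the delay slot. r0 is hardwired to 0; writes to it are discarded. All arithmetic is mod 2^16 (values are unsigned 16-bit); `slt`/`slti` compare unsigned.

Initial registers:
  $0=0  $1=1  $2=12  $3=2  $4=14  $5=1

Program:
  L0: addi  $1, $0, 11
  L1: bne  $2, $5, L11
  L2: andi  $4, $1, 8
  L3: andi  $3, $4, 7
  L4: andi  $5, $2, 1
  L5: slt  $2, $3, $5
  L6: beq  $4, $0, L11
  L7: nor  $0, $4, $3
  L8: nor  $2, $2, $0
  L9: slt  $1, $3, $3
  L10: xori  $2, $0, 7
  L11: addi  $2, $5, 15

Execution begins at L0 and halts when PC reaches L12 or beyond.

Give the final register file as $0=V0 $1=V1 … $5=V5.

#0 addi  $1, $0, 11 ; 0/11/12/2/14/1
#1 bne  $2, $5, L11 ; 0/11/12/2/14/1 ; →target
#2 andi  $4, $1, 8 ; 0/11/12/2/8/1
#11 addi  $2, $5, 15 ; 0/11/16/2/8/1

$0=0 $1=11 $2=16 $3=2 $4=8 $5=1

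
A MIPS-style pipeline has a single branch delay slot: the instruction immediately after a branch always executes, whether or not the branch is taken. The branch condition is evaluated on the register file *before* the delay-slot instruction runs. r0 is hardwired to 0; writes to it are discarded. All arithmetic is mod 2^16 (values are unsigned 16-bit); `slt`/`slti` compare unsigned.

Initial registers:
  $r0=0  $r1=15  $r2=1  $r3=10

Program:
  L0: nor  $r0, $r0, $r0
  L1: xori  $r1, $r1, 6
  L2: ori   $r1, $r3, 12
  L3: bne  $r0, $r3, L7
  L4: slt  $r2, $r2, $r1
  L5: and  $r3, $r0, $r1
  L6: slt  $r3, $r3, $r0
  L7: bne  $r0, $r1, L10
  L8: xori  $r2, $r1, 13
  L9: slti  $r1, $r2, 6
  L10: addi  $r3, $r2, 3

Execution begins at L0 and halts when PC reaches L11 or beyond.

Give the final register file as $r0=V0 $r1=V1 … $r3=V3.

$r0=0 $r1=14 $r2=3 $r3=6

#0 nor  $r0, $r0, $r0 ; 0/15/1/10
#1 xori  $r1, $r1, 6 ; 0/9/1/10
#2 ori   $r1, $r3, 12 ; 0/14/1/10
#3 bne  $r0, $r3, L7 ; 0/14/1/10 ; →target
#4 slt  $r2, $r2, $r1 ; 0/14/1/10
#7 bne  $r0, $r1, L10 ; 0/14/1/10 ; →target
#8 xori  $r2, $r1, 13 ; 0/14/3/10
#10 addi  $r3, $r2, 3 ; 0/14/3/6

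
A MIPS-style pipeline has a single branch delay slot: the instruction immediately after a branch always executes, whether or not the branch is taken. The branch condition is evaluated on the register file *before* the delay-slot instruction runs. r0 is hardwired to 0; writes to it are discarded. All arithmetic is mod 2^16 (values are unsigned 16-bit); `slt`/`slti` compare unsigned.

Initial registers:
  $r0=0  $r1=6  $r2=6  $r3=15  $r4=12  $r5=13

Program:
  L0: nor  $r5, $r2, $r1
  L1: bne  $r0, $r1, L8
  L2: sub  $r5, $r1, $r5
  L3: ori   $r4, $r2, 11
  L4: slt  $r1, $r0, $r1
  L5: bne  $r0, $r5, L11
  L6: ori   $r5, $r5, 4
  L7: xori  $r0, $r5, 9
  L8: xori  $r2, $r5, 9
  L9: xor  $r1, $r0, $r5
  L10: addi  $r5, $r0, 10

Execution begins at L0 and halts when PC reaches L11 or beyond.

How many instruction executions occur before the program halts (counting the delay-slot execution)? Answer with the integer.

#0 nor  $r5, $r2, $r1 ; 0/6/6/15/12/65529
#1 bne  $r0, $r1, L8 ; 0/6/6/15/12/65529 ; →target
#2 sub  $r5, $r1, $r5 ; 0/6/6/15/12/13
#8 xori  $r2, $r5, 9 ; 0/6/4/15/12/13
#9 xor  $r1, $r0, $r5 ; 0/13/4/15/12/13
#10 addi  $r5, $r0, 10 ; 0/13/4/15/12/10

6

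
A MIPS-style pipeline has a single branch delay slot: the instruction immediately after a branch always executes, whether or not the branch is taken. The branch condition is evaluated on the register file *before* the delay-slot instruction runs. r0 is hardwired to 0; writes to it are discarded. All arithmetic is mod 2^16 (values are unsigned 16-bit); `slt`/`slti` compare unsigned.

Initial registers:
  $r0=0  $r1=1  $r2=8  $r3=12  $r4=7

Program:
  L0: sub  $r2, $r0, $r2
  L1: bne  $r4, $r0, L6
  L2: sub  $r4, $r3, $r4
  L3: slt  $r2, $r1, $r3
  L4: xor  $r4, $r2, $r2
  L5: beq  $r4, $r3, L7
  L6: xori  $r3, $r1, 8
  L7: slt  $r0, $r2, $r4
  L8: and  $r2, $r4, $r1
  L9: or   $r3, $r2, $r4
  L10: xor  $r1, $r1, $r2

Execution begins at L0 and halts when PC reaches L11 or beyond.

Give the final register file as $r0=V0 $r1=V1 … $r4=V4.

PC=0  sub  $r2, $r0, $r2     | $r0=0 $r1=1 $r2=65528 $r3=12 $r4=7
PC=1  bne  $r4, $r0, L6      | $r0=0 $r1=1 $r2=65528 $r3=12 $r4=7  [TAKEN]
PC=2  sub  $r4, $r3, $r4     | $r0=0 $r1=1 $r2=65528 $r3=12 $r4=5
PC=6  xori  $r3, $r1, 8      | $r0=0 $r1=1 $r2=65528 $r3=9 $r4=5
PC=7  slt  $r0, $r2, $r4     | $r0=0 $r1=1 $r2=65528 $r3=9 $r4=5
PC=8  and  $r2, $r4, $r1     | $r0=0 $r1=1 $r2=1 $r3=9 $r4=5
PC=9  or   $r3, $r2, $r4     | $r0=0 $r1=1 $r2=1 $r3=5 $r4=5
PC=10 xor  $r1, $r1, $r2     | $r0=0 $r1=0 $r2=1 $r3=5 $r4=5

$r0=0 $r1=0 $r2=1 $r3=5 $r4=5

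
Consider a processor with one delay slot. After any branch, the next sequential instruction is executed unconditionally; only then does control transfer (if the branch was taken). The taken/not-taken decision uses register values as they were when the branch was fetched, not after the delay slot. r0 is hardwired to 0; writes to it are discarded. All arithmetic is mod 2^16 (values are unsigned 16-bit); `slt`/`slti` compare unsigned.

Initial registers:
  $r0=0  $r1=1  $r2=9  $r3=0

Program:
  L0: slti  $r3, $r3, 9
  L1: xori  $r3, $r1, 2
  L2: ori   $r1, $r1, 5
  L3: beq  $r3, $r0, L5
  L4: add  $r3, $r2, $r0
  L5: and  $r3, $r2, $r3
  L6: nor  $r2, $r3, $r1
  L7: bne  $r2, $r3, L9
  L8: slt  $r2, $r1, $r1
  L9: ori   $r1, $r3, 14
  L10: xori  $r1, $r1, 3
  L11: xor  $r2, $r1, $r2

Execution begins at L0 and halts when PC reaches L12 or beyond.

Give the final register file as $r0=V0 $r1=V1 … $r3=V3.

PC=0  slti  $r3, $r3, 9      | $r0=0 $r1=1 $r2=9 $r3=1
PC=1  xori  $r3, $r1, 2      | $r0=0 $r1=1 $r2=9 $r3=3
PC=2  ori   $r1, $r1, 5      | $r0=0 $r1=5 $r2=9 $r3=3
PC=3  beq  $r3, $r0, L5      | $r0=0 $r1=5 $r2=9 $r3=3  [not taken]
PC=4  add  $r3, $r2, $r0     | $r0=0 $r1=5 $r2=9 $r3=9
PC=5  and  $r3, $r2, $r3     | $r0=0 $r1=5 $r2=9 $r3=9
PC=6  nor  $r2, $r3, $r1     | $r0=0 $r1=5 $r2=65522 $r3=9
PC=7  bne  $r2, $r3, L9      | $r0=0 $r1=5 $r2=65522 $r3=9  [TAKEN]
PC=8  slt  $r2, $r1, $r1     | $r0=0 $r1=5 $r2=0 $r3=9
PC=9  ori   $r1, $r3, 14     | $r0=0 $r1=15 $r2=0 $r3=9
PC=10 xori  $r1, $r1, 3      | $r0=0 $r1=12 $r2=0 $r3=9
PC=11 xor  $r2, $r1, $r2     | $r0=0 $r1=12 $r2=12 $r3=9

$r0=0 $r1=12 $r2=12 $r3=9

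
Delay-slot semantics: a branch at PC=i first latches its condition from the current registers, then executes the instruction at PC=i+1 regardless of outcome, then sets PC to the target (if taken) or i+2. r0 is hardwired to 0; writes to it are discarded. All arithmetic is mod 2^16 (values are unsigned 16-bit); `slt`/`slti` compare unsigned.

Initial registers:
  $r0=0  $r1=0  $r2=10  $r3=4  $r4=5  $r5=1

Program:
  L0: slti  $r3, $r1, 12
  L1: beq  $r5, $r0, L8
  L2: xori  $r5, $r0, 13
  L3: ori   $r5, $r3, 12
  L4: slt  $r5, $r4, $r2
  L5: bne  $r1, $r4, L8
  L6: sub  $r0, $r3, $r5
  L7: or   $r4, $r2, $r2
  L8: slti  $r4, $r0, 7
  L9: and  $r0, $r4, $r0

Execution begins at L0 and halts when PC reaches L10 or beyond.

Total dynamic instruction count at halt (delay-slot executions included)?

PC=0  slti  $r3, $r1, 12     | $r0=0 $r1=0 $r2=10 $r3=1 $r4=5 $r5=1
PC=1  beq  $r5, $r0, L8      | $r0=0 $r1=0 $r2=10 $r3=1 $r4=5 $r5=1  [not taken]
PC=2  xori  $r5, $r0, 13     | $r0=0 $r1=0 $r2=10 $r3=1 $r4=5 $r5=13
PC=3  ori   $r5, $r3, 12     | $r0=0 $r1=0 $r2=10 $r3=1 $r4=5 $r5=13
PC=4  slt  $r5, $r4, $r2     | $r0=0 $r1=0 $r2=10 $r3=1 $r4=5 $r5=1
PC=5  bne  $r1, $r4, L8      | $r0=0 $r1=0 $r2=10 $r3=1 $r4=5 $r5=1  [TAKEN]
PC=6  sub  $r0, $r3, $r5     | $r0=0 $r1=0 $r2=10 $r3=1 $r4=5 $r5=1
PC=8  slti  $r4, $r0, 7      | $r0=0 $r1=0 $r2=10 $r3=1 $r4=1 $r5=1
PC=9  and  $r0, $r4, $r0     | $r0=0 $r1=0 $r2=10 $r3=1 $r4=1 $r5=1

9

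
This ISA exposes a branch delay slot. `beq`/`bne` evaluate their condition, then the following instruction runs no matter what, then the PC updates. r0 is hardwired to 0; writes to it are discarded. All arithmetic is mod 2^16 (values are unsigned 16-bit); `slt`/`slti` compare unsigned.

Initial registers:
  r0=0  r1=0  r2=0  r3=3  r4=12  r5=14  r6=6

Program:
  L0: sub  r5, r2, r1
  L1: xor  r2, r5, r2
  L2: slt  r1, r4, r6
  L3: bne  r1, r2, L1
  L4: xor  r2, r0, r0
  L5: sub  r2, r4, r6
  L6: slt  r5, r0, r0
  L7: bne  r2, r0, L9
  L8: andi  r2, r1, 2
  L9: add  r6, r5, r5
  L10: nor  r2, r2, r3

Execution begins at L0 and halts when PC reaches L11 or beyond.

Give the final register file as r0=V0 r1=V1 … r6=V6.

  step pc=0: sub  r5, r2, r1  regs=(0,0,0,3,12,0,6)
  step pc=1: xor  r2, r5, r2  regs=(0,0,0,3,12,0,6)
  step pc=2: slt  r1, r4, r6  regs=(0,0,0,3,12,0,6)
  step pc=3: bne  r1, r2, L1  cond=F  regs=(0,0,0,3,12,0,6)
  step pc=4: xor  r2, r0, r0  regs=(0,0,0,3,12,0,6)
  step pc=5: sub  r2, r4, r6  regs=(0,0,6,3,12,0,6)
  step pc=6: slt  r5, r0, r0  regs=(0,0,6,3,12,0,6)
  step pc=7: bne  r2, r0, L9  cond=T  regs=(0,0,6,3,12,0,6)
  step pc=8: andi  r2, r1, 2  regs=(0,0,0,3,12,0,6)
  step pc=9: add  r6, r5, r5  regs=(0,0,0,3,12,0,0)
  step pc=10: nor  r2, r2, r3  regs=(0,0,65532,3,12,0,0)

r0=0 r1=0 r2=65532 r3=3 r4=12 r5=0 r6=0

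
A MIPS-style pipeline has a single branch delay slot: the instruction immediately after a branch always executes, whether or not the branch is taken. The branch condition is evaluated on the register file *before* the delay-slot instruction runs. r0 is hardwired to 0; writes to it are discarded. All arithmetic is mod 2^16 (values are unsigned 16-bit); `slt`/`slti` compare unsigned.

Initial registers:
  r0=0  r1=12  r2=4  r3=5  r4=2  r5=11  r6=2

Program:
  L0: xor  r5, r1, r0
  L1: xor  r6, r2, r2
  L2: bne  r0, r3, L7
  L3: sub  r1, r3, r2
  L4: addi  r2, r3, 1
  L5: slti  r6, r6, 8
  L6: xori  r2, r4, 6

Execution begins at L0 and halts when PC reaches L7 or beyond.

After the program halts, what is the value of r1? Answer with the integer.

  step pc=0: xor  r5, r1, r0  regs=(0,12,4,5,2,12,2)
  step pc=1: xor  r6, r2, r2  regs=(0,12,4,5,2,12,0)
  step pc=2: bne  r0, r3, L7  cond=T  regs=(0,12,4,5,2,12,0)
  step pc=3: sub  r1, r3, r2  regs=(0,1,4,5,2,12,0)

1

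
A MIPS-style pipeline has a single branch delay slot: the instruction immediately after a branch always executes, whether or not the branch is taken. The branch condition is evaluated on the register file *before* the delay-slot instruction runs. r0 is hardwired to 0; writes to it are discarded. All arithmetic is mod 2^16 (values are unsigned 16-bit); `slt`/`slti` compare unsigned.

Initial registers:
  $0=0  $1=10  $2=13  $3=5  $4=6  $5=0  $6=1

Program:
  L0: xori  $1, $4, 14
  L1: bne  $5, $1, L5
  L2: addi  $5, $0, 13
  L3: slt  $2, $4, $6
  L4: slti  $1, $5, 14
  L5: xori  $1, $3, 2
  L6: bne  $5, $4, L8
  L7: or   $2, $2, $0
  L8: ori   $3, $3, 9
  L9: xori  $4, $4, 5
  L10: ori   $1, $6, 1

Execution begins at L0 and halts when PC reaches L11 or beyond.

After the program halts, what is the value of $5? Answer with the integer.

13

[0] xori  $1, $4, 14  →  {$0:0, $1:8, $2:13, $3:5, $4:6, $5:0, $6:1}
[1] bne  $5, $1, L5  →  {$0:0, $1:8, $2:13, $3:5, $4:6, $5:0, $6:1}  ⟨branch taken⟩
[2] addi  $5, $0, 13  →  {$0:0, $1:8, $2:13, $3:5, $4:6, $5:13, $6:1}
[5] xori  $1, $3, 2  →  {$0:0, $1:7, $2:13, $3:5, $4:6, $5:13, $6:1}
[6] bne  $5, $4, L8  →  {$0:0, $1:7, $2:13, $3:5, $4:6, $5:13, $6:1}  ⟨branch taken⟩
[7] or   $2, $2, $0  →  {$0:0, $1:7, $2:13, $3:5, $4:6, $5:13, $6:1}
[8] ori   $3, $3, 9  →  {$0:0, $1:7, $2:13, $3:13, $4:6, $5:13, $6:1}
[9] xori  $4, $4, 5  →  {$0:0, $1:7, $2:13, $3:13, $4:3, $5:13, $6:1}
[10] ori   $1, $6, 1  →  {$0:0, $1:1, $2:13, $3:13, $4:3, $5:13, $6:1}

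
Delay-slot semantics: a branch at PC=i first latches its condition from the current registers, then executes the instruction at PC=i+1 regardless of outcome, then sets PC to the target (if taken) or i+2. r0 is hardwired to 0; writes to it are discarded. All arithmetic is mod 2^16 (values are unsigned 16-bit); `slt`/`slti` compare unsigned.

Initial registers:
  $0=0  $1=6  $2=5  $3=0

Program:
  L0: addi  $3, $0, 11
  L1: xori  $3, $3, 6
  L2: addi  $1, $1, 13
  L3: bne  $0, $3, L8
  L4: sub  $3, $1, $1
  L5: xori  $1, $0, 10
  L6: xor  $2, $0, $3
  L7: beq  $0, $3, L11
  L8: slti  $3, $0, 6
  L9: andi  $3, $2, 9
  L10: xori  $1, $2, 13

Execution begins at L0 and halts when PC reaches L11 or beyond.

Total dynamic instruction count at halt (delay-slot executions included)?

PC=0  addi  $3, $0, 11       | $0=0 $1=6 $2=5 $3=11
PC=1  xori  $3, $3, 6        | $0=0 $1=6 $2=5 $3=13
PC=2  addi  $1, $1, 13       | $0=0 $1=19 $2=5 $3=13
PC=3  bne  $0, $3, L8        | $0=0 $1=19 $2=5 $3=13  [TAKEN]
PC=4  sub  $3, $1, $1        | $0=0 $1=19 $2=5 $3=0
PC=8  slti  $3, $0, 6        | $0=0 $1=19 $2=5 $3=1
PC=9  andi  $3, $2, 9        | $0=0 $1=19 $2=5 $3=1
PC=10 xori  $1, $2, 13       | $0=0 $1=8 $2=5 $3=1

8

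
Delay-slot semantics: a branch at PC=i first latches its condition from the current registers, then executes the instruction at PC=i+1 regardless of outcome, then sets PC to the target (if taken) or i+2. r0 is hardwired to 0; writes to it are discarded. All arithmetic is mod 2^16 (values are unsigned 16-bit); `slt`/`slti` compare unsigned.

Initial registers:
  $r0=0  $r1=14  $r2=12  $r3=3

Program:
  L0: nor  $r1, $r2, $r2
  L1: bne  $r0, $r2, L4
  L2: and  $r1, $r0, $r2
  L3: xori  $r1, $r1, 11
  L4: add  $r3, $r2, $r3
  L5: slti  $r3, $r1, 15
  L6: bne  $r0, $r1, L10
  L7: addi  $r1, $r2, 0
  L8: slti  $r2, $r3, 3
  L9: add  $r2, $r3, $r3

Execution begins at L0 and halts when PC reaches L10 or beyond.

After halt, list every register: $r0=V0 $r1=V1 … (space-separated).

  step pc=0: nor  $r1, $r2, $r2  regs=(0,65523,12,3)
  step pc=1: bne  $r0, $r2, L4  cond=T  regs=(0,65523,12,3)
  step pc=2: and  $r1, $r0, $r2  regs=(0,0,12,3)
  step pc=4: add  $r3, $r2, $r3  regs=(0,0,12,15)
  step pc=5: slti  $r3, $r1, 15  regs=(0,0,12,1)
  step pc=6: bne  $r0, $r1, L10  cond=F  regs=(0,0,12,1)
  step pc=7: addi  $r1, $r2, 0  regs=(0,12,12,1)
  step pc=8: slti  $r2, $r3, 3  regs=(0,12,1,1)
  step pc=9: add  $r2, $r3, $r3  regs=(0,12,2,1)

$r0=0 $r1=12 $r2=2 $r3=1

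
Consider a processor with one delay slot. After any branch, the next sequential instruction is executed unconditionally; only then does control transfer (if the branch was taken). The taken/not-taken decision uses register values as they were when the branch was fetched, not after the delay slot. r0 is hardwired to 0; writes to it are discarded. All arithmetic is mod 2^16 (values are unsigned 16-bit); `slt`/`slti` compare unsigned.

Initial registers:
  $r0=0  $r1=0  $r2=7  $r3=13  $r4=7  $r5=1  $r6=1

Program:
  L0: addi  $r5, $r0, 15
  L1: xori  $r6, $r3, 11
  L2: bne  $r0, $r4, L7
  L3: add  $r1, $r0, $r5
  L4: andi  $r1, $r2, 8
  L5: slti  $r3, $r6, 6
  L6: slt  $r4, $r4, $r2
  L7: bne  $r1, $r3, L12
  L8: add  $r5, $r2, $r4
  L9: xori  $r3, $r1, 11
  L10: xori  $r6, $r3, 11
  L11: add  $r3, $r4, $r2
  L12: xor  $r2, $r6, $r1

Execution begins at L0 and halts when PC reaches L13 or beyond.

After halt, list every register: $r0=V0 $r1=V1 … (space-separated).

$r0=0 $r1=15 $r2=9 $r3=13 $r4=7 $r5=14 $r6=6

  step pc=0: addi  $r5, $r0, 15  regs=(0,0,7,13,7,15,1)
  step pc=1: xori  $r6, $r3, 11  regs=(0,0,7,13,7,15,6)
  step pc=2: bne  $r0, $r4, L7  cond=T  regs=(0,0,7,13,7,15,6)
  step pc=3: add  $r1, $r0, $r5  regs=(0,15,7,13,7,15,6)
  step pc=7: bne  $r1, $r3, L12  cond=T  regs=(0,15,7,13,7,15,6)
  step pc=8: add  $r5, $r2, $r4  regs=(0,15,7,13,7,14,6)
  step pc=12: xor  $r2, $r6, $r1  regs=(0,15,9,13,7,14,6)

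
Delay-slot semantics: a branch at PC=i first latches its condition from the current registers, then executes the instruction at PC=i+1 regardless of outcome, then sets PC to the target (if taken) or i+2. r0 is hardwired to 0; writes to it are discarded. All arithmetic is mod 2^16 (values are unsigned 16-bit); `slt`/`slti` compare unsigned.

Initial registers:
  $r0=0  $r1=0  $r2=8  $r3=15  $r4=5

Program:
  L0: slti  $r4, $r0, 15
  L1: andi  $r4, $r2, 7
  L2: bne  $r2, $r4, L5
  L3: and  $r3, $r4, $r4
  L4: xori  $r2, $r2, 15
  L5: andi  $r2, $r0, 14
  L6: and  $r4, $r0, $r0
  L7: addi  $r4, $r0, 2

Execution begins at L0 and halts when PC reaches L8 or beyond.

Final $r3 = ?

PC=0  slti  $r4, $r0, 15     | $r0=0 $r1=0 $r2=8 $r3=15 $r4=1
PC=1  andi  $r4, $r2, 7      | $r0=0 $r1=0 $r2=8 $r3=15 $r4=0
PC=2  bne  $r2, $r4, L5      | $r0=0 $r1=0 $r2=8 $r3=15 $r4=0  [TAKEN]
PC=3  and  $r3, $r4, $r4     | $r0=0 $r1=0 $r2=8 $r3=0 $r4=0
PC=5  andi  $r2, $r0, 14     | $r0=0 $r1=0 $r2=0 $r3=0 $r4=0
PC=6  and  $r4, $r0, $r0     | $r0=0 $r1=0 $r2=0 $r3=0 $r4=0
PC=7  addi  $r4, $r0, 2      | $r0=0 $r1=0 $r2=0 $r3=0 $r4=2

0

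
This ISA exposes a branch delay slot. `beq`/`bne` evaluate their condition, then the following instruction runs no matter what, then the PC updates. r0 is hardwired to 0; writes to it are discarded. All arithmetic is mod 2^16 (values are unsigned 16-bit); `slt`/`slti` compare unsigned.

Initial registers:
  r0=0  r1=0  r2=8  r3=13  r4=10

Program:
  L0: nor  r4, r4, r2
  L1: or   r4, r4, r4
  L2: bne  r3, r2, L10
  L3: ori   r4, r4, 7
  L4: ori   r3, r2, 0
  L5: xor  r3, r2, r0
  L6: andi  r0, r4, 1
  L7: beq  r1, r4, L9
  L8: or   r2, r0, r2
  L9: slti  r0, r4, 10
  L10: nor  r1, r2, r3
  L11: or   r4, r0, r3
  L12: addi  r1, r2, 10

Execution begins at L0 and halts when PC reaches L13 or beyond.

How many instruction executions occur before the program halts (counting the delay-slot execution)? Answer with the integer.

7

  step pc=0: nor  r4, r4, r2  regs=(0,0,8,13,65525)
  step pc=1: or   r4, r4, r4  regs=(0,0,8,13,65525)
  step pc=2: bne  r3, r2, L10  cond=T  regs=(0,0,8,13,65525)
  step pc=3: ori   r4, r4, 7  regs=(0,0,8,13,65527)
  step pc=10: nor  r1, r2, r3  regs=(0,65522,8,13,65527)
  step pc=11: or   r4, r0, r3  regs=(0,65522,8,13,13)
  step pc=12: addi  r1, r2, 10  regs=(0,18,8,13,13)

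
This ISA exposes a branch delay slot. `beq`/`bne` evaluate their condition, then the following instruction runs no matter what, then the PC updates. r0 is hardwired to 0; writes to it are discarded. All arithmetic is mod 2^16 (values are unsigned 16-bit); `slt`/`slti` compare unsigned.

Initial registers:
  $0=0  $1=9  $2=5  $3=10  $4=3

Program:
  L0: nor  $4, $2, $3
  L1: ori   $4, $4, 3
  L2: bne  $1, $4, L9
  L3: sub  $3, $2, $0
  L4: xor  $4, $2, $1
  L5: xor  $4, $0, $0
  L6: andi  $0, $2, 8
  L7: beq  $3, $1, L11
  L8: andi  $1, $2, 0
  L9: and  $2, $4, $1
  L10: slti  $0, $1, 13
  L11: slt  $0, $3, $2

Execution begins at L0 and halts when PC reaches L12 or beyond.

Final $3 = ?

  step pc=0: nor  $4, $2, $3  regs=(0,9,5,10,65520)
  step pc=1: ori   $4, $4, 3  regs=(0,9,5,10,65523)
  step pc=2: bne  $1, $4, L9  cond=T  regs=(0,9,5,10,65523)
  step pc=3: sub  $3, $2, $0  regs=(0,9,5,5,65523)
  step pc=9: and  $2, $4, $1  regs=(0,9,1,5,65523)
  step pc=10: slti  $0, $1, 13  regs=(0,9,1,5,65523)
  step pc=11: slt  $0, $3, $2  regs=(0,9,1,5,65523)

5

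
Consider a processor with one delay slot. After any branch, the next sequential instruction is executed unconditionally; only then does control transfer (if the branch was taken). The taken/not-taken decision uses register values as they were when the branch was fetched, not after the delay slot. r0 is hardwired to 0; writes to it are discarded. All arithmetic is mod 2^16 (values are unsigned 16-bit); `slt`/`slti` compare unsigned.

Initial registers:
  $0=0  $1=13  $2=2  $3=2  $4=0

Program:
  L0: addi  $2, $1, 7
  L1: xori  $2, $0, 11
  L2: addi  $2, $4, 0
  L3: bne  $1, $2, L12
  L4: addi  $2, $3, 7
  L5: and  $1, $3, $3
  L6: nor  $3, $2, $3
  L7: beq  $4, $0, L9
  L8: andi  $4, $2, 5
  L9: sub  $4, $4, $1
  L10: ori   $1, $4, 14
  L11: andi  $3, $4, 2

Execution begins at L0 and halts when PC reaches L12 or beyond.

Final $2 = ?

9

  step pc=0: addi  $2, $1, 7  regs=(0,13,20,2,0)
  step pc=1: xori  $2, $0, 11  regs=(0,13,11,2,0)
  step pc=2: addi  $2, $4, 0  regs=(0,13,0,2,0)
  step pc=3: bne  $1, $2, L12  cond=T  regs=(0,13,0,2,0)
  step pc=4: addi  $2, $3, 7  regs=(0,13,9,2,0)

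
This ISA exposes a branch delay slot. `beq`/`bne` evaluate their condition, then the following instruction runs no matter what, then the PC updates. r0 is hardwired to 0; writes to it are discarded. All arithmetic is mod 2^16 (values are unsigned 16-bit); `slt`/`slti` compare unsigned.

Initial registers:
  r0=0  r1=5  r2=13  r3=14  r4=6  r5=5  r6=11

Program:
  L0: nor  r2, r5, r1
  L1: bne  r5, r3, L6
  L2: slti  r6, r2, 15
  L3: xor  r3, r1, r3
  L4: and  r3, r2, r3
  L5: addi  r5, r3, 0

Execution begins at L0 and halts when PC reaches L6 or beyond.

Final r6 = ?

  step pc=0: nor  r2, r5, r1  regs=(0,5,65530,14,6,5,11)
  step pc=1: bne  r5, r3, L6  cond=T  regs=(0,5,65530,14,6,5,11)
  step pc=2: slti  r6, r2, 15  regs=(0,5,65530,14,6,5,0)

0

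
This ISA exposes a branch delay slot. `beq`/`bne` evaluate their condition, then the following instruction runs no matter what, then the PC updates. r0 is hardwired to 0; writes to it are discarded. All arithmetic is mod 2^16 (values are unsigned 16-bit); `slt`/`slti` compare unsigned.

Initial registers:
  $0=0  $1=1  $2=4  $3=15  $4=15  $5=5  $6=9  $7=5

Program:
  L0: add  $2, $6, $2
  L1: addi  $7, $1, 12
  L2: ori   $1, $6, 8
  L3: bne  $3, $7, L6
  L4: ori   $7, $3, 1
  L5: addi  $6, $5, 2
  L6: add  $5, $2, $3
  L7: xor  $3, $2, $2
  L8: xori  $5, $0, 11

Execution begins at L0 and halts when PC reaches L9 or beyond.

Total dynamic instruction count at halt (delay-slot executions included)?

8

  step pc=0: add  $2, $6, $2  regs=(0,1,13,15,15,5,9,5)
  step pc=1: addi  $7, $1, 12  regs=(0,1,13,15,15,5,9,13)
  step pc=2: ori   $1, $6, 8  regs=(0,9,13,15,15,5,9,13)
  step pc=3: bne  $3, $7, L6  cond=T  regs=(0,9,13,15,15,5,9,13)
  step pc=4: ori   $7, $3, 1  regs=(0,9,13,15,15,5,9,15)
  step pc=6: add  $5, $2, $3  regs=(0,9,13,15,15,28,9,15)
  step pc=7: xor  $3, $2, $2  regs=(0,9,13,0,15,28,9,15)
  step pc=8: xori  $5, $0, 11  regs=(0,9,13,0,15,11,9,15)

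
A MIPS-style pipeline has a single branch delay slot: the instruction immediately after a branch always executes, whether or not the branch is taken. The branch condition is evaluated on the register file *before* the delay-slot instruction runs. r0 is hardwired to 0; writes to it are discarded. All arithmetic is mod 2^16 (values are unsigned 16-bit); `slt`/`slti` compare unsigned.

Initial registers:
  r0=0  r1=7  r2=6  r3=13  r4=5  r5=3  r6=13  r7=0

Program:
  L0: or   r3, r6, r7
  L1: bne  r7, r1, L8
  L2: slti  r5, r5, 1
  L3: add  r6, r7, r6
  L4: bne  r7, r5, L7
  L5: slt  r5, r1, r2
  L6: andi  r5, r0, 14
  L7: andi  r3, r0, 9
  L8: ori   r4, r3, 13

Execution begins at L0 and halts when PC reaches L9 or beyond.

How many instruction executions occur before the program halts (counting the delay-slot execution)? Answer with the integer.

[0] or   r3, r6, r7  →  {r0:0, r1:7, r2:6, r3:13, r4:5, r5:3, r6:13, r7:0}
[1] bne  r7, r1, L8  →  {r0:0, r1:7, r2:6, r3:13, r4:5, r5:3, r6:13, r7:0}  ⟨branch taken⟩
[2] slti  r5, r5, 1  →  {r0:0, r1:7, r2:6, r3:13, r4:5, r5:0, r6:13, r7:0}
[8] ori   r4, r3, 13  →  {r0:0, r1:7, r2:6, r3:13, r4:13, r5:0, r6:13, r7:0}

4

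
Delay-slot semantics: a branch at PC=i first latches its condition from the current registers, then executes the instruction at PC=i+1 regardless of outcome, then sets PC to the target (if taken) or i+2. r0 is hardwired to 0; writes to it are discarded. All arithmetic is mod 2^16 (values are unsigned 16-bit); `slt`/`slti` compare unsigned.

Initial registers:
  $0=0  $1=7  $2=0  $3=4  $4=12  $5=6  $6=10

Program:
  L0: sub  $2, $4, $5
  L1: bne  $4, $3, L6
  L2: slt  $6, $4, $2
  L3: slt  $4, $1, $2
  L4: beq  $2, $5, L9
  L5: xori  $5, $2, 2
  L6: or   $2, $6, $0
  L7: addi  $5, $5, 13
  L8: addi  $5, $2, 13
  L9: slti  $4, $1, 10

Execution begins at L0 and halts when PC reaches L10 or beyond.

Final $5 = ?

13

[0] sub  $2, $4, $5  →  {$0:0, $1:7, $2:6, $3:4, $4:12, $5:6, $6:10}
[1] bne  $4, $3, L6  →  {$0:0, $1:7, $2:6, $3:4, $4:12, $5:6, $6:10}  ⟨branch taken⟩
[2] slt  $6, $4, $2  →  {$0:0, $1:7, $2:6, $3:4, $4:12, $5:6, $6:0}
[6] or   $2, $6, $0  →  {$0:0, $1:7, $2:0, $3:4, $4:12, $5:6, $6:0}
[7] addi  $5, $5, 13  →  {$0:0, $1:7, $2:0, $3:4, $4:12, $5:19, $6:0}
[8] addi  $5, $2, 13  →  {$0:0, $1:7, $2:0, $3:4, $4:12, $5:13, $6:0}
[9] slti  $4, $1, 10  →  {$0:0, $1:7, $2:0, $3:4, $4:1, $5:13, $6:0}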